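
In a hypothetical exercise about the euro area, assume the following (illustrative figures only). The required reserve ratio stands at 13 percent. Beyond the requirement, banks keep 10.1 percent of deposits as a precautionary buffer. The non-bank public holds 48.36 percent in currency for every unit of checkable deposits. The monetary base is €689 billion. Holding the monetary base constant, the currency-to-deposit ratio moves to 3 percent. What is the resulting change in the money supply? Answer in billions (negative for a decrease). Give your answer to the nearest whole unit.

Initially m₁ = (1 + 0.4836) / (0.13 + 0.101 + 0.4836) ≈ 2.0761, so M₁ = 2.0761 × 689 = 1430.4329 billion.
After the change m₂ = (1 + 0.03) / (0.13 + 0.101 + 0.03) ≈ 3.9464, so M₂ = 3.9464 × 689 = 2719.0696 billion.
ΔM = M₂ − M₁ = 2719.0696 − 1430.4329 = 1288.6367 billion.

€1289 billion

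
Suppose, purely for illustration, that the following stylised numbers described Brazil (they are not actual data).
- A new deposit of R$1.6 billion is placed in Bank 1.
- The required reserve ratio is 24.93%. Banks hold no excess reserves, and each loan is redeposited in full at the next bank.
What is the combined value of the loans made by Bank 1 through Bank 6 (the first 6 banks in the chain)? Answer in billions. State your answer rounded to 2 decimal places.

Bank i lends (1 − rr)^i of the original deposit: Bank 1 lends 1.6·0.7507 ≈ 1.2011, Bank 2 lends 1.6·0.7507² ≈ 0.9017, and so on.
Summing a geometric series: total = 1.6·[0.7507·(1 − 0.7507^6) / (1 − 0.7507)] ≈ 3.9557 billion.

R$3.96 billion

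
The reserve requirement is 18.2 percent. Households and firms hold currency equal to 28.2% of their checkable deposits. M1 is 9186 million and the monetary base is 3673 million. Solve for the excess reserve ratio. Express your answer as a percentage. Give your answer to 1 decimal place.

Using m = M/MB = 9186/3673 ≈ 2.500953. Since m = (1 + c)/(c + rr + e), the denominator satisfies c + rr + e = (1 + c)/m = (1 + 0.282) / 2.500953 ≈ 0.512605.
With c = 0.282 and rr = 0.182, the excess reserve ratio is 0.512605 − 0.282 − 0.182 = 0.048605.

4.9%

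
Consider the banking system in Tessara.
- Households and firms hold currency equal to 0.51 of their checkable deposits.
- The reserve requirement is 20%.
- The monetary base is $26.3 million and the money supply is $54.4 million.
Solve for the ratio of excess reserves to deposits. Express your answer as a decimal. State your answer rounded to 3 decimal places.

0.020

Using m = M/MB = 54.4/26.3 ≈ 2.068441. Since m = (1 + c)/(c + rr + e), the denominator satisfies c + rr + e = (1 + c)/m = (1 + 0.51) / 2.068441 ≈ 0.730018.
With c = 0.51 and rr = 0.2, the ratio of excess reserves to deposits is 0.730018 − 0.51 − 0.2 = 0.020018.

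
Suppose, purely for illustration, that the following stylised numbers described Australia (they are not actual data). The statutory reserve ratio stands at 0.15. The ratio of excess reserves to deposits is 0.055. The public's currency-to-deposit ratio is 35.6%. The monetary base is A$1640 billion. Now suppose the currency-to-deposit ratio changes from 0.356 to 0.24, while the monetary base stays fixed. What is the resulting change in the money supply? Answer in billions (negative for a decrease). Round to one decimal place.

Initially m₁ = (1 + 0.356) / (0.15 + 0.055 + 0.356) ≈ 2.417112, so M₁ = 2.417112 × 1640 ≈ 3964.0637 billion.
After the change m₂ = (1 + 0.24) / (0.15 + 0.055 + 0.24) ≈ 2.786517, so M₂ = 2.786517 × 1640 ≈ 4569.8879 billion.
ΔM = M₂ − M₁ = 4569.8879 − 3964.0637 = 605.8242 billion.

A$605.8 billion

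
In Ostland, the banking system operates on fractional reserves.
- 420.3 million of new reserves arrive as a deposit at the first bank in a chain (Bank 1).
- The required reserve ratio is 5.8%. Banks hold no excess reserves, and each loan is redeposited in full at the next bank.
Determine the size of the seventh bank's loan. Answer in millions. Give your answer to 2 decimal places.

276.64 million

Each bank lends a fraction (1 − rr) = 0.9420 of the deposit it receives, so Bank 7 receives 420.3·0.9420^6 and lends 420.3·0.9420^7 ≈ 276.6405 million.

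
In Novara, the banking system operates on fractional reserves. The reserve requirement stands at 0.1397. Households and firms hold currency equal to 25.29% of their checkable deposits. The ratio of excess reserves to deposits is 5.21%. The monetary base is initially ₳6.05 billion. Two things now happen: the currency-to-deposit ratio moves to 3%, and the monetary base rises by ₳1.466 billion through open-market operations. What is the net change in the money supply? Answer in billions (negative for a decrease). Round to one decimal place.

₳17.9 billion

Before: m₁ = (1 + 0.2529) / (0.1397 + 0.0521 + 0.2529) ≈ 2.8174, MB₁ = 6.05, so M₁ = 2.8174 × 6.05 ≈ 17.0453 billion.
After: m₂ = (1 + 0.03) / (0.1397 + 0.0521 + 0.03) ≈ 4.6438, MB₂ = 6.05 + 1.466 = 7.516, so M₂ = 4.6438 × 7.516 ≈ 34.9028 billion.
ΔM = M₂ − M₁ = 34.9028 − 17.0453 = 17.8575 billion.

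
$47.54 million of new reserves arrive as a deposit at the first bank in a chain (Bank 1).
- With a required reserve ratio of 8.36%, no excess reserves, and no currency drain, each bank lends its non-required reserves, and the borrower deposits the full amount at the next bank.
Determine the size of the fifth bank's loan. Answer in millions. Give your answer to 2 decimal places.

$30.72 million

Each bank lends a fraction (1 − rr) = 0.9164 of the deposit it receives, so Bank 5 receives 47.54·0.9164^4 and lends 47.54·0.9164^5 ≈ 30.7245 million.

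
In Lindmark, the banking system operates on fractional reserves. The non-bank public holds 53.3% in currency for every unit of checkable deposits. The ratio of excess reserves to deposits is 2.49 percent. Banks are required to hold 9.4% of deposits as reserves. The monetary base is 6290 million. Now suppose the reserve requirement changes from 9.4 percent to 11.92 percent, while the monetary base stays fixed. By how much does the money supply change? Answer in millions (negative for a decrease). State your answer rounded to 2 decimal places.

Initially m₁ = (1 + 0.533) / (0.094 + 0.0249 + 0.533) ≈ 2.3515877, so M₁ = 2.3515877 × 6290 ≈ 14791.4866 million.
After the change m₂ = (1 + 0.533) / (0.1192 + 0.0249 + 0.533) ≈ 2.2640673, so M₂ = 2.2640673 × 6290 ≈ 14240.9833 million.
ΔM = M₂ − M₁ = 14240.9833 − 14791.4866 = -550.5033 million.

-550.50 million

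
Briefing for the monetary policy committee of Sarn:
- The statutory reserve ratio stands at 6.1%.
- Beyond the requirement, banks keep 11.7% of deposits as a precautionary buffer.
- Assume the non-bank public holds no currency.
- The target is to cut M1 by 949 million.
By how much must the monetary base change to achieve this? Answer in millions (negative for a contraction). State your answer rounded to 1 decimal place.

The money multiplier is m = 1 / (rr + e) = 1 / (0.061 + 0.117) ≈ 5.61798.
ΔMB = ΔM / m = (−949) / 5.61798 ≈ -168.9219 million.

-168.9 million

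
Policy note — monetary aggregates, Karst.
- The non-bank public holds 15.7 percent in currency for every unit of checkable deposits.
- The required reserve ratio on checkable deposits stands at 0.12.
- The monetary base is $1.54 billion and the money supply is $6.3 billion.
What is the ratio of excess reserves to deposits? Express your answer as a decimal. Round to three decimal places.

Using m = M/MB = 6.3/1.54 ≈ 4.090909. Since m = (1 + c)/(c + rr + e), the denominator satisfies c + rr + e = (1 + c)/m = (1 + 0.157) / 4.090909 ≈ 0.282822.
With c = 0.157 and rr = 0.12, the ratio of excess reserves to deposits is 0.282822 − 0.157 − 0.12 = 0.005822.

0.006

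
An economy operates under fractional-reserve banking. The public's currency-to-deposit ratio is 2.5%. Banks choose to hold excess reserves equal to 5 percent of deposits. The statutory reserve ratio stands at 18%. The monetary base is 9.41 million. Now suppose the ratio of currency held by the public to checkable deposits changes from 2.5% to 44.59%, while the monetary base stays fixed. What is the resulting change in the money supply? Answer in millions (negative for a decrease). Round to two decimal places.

-17.69 million

Initially m₁ = (1 + 0.025) / (0.18 + 0.05 + 0.025) ≈ 4.0196, so M₁ = 4.0196 × 9.41 ≈ 37.8244 million.
After the change m₂ = (1 + 0.4459) / (0.18 + 0.05 + 0.4459) ≈ 2.1392, so M₂ = 2.1392 × 9.41 ≈ 20.1299 million.
ΔM = M₂ − M₁ = 20.1299 − 37.8244 = -17.6945 million.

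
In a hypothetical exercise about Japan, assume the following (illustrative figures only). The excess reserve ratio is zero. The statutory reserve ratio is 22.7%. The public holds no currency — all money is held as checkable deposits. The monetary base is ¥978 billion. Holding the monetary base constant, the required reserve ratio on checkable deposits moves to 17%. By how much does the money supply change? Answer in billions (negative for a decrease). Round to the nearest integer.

¥1445 billion

Initially m₁ = 1 / (0.227) ≈ 4.4053, so M₁ = 4.4053 × 978 = 4308.3834 billion.
After the change m₂ = 1 / (0.17) ≈ 5.8824, so M₂ = 5.8824 × 978 = 5752.9872 billion.
ΔM = M₂ − M₁ = 5752.9872 − 4308.3834 = 1444.6038 billion.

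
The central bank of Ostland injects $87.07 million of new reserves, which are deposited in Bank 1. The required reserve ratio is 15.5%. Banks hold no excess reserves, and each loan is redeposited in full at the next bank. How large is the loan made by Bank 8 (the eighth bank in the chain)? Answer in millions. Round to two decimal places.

Each bank lends a fraction (1 − rr) = 0.8450 of the deposit it receives, so Bank 8 receives 87.07·0.8450^7 and lends 87.07·0.8450^8 ≈ 22.6320 million.

$22.63 million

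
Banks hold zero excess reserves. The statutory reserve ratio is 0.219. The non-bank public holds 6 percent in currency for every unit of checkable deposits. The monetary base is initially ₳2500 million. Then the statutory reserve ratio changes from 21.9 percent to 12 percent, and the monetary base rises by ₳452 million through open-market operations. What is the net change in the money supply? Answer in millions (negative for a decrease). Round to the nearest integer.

₳7886 million

Before: m₁ = (1 + 0.06) / (0.219 + 0.06) ≈ 3.79928, MB₁ = 2500, so M₁ = 3.79928 × 2500 = 9498.2 million.
After: m₂ = (1 + 0.06) / (0.12 + 0.06) ≈ 5.88889, MB₂ = 2500 + 452 = 2952, so M₂ = 5.88889 × 2952 ≈ 17384.0033 million.
ΔM = M₂ − M₁ = 17384.0033 − 9498.2 = 7885.8033 million.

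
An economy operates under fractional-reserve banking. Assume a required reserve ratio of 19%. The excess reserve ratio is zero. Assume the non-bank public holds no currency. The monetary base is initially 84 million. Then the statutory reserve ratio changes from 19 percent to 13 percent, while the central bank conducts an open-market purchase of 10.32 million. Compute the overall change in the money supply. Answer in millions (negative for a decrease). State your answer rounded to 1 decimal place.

283.4 million

Before: m₁ = 1 / (0.19) ≈ 5.2632, MB₁ = 84, so M₁ = 5.2632 × 84 = 442.1088 million.
After: m₂ = 1 / (0.13) ≈ 7.6923, MB₂ = 84 + 10.32 = 94.32, so M₂ = 7.6923 × 94.32 ≈ 725.5377 million.
ΔM = M₂ − M₁ = 725.5377 − 442.1088 = 283.4289 million.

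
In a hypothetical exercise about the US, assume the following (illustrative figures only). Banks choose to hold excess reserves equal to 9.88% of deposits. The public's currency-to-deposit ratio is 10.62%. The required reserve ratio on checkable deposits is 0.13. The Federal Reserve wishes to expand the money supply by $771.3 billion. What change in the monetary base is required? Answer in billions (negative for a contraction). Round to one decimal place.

The money multiplier is m = (1 + c) / (rr + e + c) = (1 + 0.1062) / (0.13 + 0.0988 + 0.1062) ≈ 3.30209.
ΔMB = ΔM / m = (+771.3) / 3.30209 ≈ 233.5793 billion.

$233.6 billion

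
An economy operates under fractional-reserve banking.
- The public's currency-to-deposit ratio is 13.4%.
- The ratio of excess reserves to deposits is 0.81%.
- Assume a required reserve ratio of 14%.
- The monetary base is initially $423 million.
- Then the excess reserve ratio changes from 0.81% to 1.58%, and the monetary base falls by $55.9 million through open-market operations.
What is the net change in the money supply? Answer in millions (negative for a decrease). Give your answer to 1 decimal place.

-263.9 million

Before: m₁ = (1 + 0.134) / (0.14 + 0.0081 + 0.134) ≈ 4.01985, MB₁ = 423, so M₁ = 4.01985 × 423 ≈ 1700.3965 million.
After: m₂ = (1 + 0.134) / (0.14 + 0.0158 + 0.134) ≈ 3.91304, MB₂ = 423 − 55.9 = 367.1, so M₂ = 3.91304 × 367.1 ≈ 1436.477 million.
ΔM = M₂ − M₁ = 1436.477 − 1700.3965 = -263.9195 million.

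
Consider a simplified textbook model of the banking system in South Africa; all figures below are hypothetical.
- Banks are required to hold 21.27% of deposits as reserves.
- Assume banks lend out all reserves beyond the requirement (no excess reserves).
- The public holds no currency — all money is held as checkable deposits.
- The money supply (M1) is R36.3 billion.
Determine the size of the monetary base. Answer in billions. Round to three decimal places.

R7.721 billion

With no currency drain and no excess reserves, the money multiplier is m = 1/rr = 1/0.2127 ≈ 4.701457.
The monetary base is MB = M / m = 36.3 / 4.701457 ≈ 7.721 billion.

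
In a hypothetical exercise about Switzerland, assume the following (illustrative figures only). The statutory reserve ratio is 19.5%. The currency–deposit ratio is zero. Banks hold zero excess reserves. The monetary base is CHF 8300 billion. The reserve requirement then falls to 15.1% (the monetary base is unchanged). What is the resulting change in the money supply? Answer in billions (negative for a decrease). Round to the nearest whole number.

CHF 12403 billion

Initially m₁ = 1 / (0.195) ≈ 5.12821, so M₁ = 5.12821 × 8300 = 42564.143 billion.
After the change m₂ = 1 / (0.151) ≈ 6.62252, so M₂ = 6.62252 × 8300 = 54966.916 billion.
ΔM = M₂ − M₁ = 54966.916 − 42564.143 = 12402.773 billion.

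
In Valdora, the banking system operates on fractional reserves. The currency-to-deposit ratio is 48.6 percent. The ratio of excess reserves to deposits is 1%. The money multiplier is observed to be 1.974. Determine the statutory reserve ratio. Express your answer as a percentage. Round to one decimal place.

25.7%

Using m = 1.974. Since m = (1 + c)/(c + rr + e), the denominator satisfies c + rr + e = (1 + c)/m = (1 + 0.486) / 1.974 ≈ 0.752786.
With c = 0.486 and e = 0.01, the statutory reserve ratio is 0.752786 − 0.486 − 0.01 = 0.256786.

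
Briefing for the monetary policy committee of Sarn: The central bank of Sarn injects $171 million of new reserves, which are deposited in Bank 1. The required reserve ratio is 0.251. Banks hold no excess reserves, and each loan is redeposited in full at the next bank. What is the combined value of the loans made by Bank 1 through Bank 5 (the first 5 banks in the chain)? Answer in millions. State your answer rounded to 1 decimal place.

$390.0 million

Bank i lends (1 − rr)^i of the original deposit: Bank 1 lends 171·0.7490 = 128.0790, Bank 2 lends 171·0.7490² ≈ 95.9312, and so on.
Summing a geometric series: total = 171·[0.7490·(1 − 0.7490^5) / (1 − 0.7490)] ≈ 389.9894 million.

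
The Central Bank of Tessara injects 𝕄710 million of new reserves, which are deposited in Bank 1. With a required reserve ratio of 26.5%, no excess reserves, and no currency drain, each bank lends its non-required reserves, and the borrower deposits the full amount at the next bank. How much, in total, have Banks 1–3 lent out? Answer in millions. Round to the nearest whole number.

Bank i lends (1 − rr)^i of the original deposit: Bank 1 lends 710·0.7350 = 521.8500, Bank 2 lends 710·0.7350² ≈ 383.5598, and so on.
Summing a geometric series: total = 710·[0.7350·(1 − 0.7350^3) / (1 − 0.7350)] ≈ 1187.3262 million.

𝕄1187 million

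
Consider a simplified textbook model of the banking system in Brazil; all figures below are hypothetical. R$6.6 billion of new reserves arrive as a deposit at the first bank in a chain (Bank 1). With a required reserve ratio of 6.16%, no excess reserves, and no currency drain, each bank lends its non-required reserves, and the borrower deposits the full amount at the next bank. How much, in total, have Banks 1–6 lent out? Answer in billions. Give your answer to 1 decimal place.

Bank i lends (1 − rr)^i of the original deposit: Bank 1 lends 6.6·0.9384 ≈ 6.1934, Bank 2 lends 6.6·0.9384² ≈ 5.8119, and so on.
Summing a geometric series: total = 6.6·[0.9384·(1 − 0.9384^6) / (1 − 0.9384)] ≈ 31.8867 billion.

R$31.9 billion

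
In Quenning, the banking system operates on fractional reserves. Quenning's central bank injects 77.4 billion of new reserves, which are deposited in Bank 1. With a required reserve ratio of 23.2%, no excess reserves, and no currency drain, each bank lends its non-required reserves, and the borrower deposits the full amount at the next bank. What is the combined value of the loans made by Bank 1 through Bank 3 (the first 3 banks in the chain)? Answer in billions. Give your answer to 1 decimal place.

140.2 billion

Bank i lends (1 − rr)^i of the original deposit: Bank 1 lends 77.4·0.7680 = 59.4432, Bank 2 lends 77.4·0.7680² ≈ 45.6524, and so on.
Summing a geometric series: total = 77.4·[0.7680·(1 − 0.7680^3) / (1 − 0.7680)] ≈ 140.1566 billion.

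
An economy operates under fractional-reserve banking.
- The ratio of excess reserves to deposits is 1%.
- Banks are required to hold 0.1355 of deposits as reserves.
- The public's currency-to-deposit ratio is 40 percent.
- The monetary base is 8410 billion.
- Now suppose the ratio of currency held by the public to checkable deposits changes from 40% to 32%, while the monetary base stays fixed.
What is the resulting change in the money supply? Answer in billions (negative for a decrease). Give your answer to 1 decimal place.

Initially m₁ = (1 + 0.4) / (0.1355 + 0.01 + 0.4) ≈ 2.566453, so M₁ = 2.566453 × 8410 ≈ 21583.8697 billion.
After the change m₂ = (1 + 0.32) / (0.1355 + 0.01 + 0.32) ≈ 2.835661, so M₂ = 2.835661 × 8410 ≈ 23847.909 billion.
ΔM = M₂ − M₁ = 23847.909 − 21583.8697 = 2264.0393 billion.

2264.0 billion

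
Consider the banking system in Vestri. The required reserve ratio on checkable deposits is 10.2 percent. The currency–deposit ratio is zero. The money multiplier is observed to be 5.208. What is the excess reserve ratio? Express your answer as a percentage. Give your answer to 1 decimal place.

9.0%

Using m = 5.208. Since m = (1 + c)/(c + rr + e), the denominator satisfies c + rr + e = (1 + c)/m = (1 + 0) / 5.208 ≈ 0.192012.
With c = 0 and rr = 0.102, the excess reserve ratio is 0.192012 − 0 − 0.102 = 0.090012.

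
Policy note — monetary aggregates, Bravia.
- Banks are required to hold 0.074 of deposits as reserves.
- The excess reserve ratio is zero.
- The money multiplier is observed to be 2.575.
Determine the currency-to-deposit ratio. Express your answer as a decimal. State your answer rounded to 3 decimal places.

0.514

Using m = 2.575. From m = (1 + c)/(c + rr + e), rearranging gives 1 + c = m·(c + rr + e), so c·(1 − m) = m·(rr + e) − 1.
Hence c = [m·(rr + e) − 1]/(1 − m) = [2.575 × (0.074 + 0) − 1] / (1 − 2.575) ≈ 0.513937.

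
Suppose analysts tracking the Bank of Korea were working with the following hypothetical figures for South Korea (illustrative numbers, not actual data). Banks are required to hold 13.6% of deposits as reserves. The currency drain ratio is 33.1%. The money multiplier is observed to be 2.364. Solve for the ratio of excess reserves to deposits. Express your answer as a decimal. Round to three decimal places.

0.096

Using m = 2.364. Since m = (1 + c)/(c + rr + e), the denominator satisfies c + rr + e = (1 + c)/m = (1 + 0.331) / 2.364 ≈ 0.563029.
With c = 0.331 and rr = 0.136, the ratio of excess reserves to deposits is 0.563029 − 0.331 − 0.136 = 0.096029.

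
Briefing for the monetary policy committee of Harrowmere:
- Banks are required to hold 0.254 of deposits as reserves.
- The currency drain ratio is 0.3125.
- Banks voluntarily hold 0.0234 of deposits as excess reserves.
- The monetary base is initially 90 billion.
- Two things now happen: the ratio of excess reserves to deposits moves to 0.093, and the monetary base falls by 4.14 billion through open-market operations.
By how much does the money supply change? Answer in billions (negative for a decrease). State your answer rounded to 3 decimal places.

-29.372 billion

Before: m₁ = (1 + 0.3125) / (0.254 + 0.0234 + 0.3125) ≈ 2.224953, MB₁ = 90, so M₁ = 2.224953 × 90 ≈ 200.2458 billion.
After: m₂ = (1 + 0.3125) / (0.254 + 0.093 + 0.3125) ≈ 1.990144, MB₂ = 90 − 4.14 = 85.86, so M₂ = 1.990144 × 85.86 ≈ 170.8738 billion.
ΔM = M₂ − M₁ = 170.8738 − 200.2458 = -29.372 billion.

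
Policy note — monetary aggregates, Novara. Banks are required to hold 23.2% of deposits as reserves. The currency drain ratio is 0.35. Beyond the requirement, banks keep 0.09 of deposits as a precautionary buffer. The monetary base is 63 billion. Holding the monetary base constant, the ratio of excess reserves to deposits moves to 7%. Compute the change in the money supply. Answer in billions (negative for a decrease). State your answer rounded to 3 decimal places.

3.882 billion

Initially m₁ = (1 + 0.35) / (0.232 + 0.09 + 0.35) ≈ 2.008929, so M₁ = 2.008929 × 63 ≈ 126.5625 billion.
After the change m₂ = (1 + 0.35) / (0.232 + 0.07 + 0.35) ≈ 2.070552, so M₂ = 2.070552 × 63 ≈ 130.4448 billion.
ΔM = M₂ − M₁ = 130.4448 − 126.5625 = 3.8823 billion.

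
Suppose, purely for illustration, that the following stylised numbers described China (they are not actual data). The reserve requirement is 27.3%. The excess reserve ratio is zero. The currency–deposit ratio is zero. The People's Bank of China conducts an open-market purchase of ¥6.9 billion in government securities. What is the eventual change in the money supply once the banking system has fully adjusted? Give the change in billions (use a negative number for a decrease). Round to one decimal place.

The simple money multiplier is m = 1/rr = 1/0.273 ≈ 3.6630.
An open-market purchase increases the monetary base by 6.9 billion, so ΔM = m × ΔMB = 3.6630 × 6.9 = 25.2747 billion.

¥25.3 billion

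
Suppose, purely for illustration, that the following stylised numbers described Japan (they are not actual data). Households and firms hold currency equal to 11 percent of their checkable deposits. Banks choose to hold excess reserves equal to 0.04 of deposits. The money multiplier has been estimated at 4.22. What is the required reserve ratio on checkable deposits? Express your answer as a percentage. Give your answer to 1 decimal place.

11.3%

Using m = 4.22. Since m = (1 + c)/(c + rr + e), the denominator satisfies c + rr + e = (1 + c)/m = (1 + 0.11) / 4.22 ≈ 0.263033.
With c = 0.11 and e = 0.04, the required reserve ratio on checkable deposits is 0.263033 − 0.11 − 0.04 = 0.113033.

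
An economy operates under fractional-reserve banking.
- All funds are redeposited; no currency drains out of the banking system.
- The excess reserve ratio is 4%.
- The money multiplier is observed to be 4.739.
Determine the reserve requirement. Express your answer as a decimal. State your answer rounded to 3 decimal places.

0.171

Using m = 4.739. Since m = (1 + c)/(c + rr + e), the denominator satisfies c + rr + e = (1 + c)/m = (1 + 0) / 4.739 ≈ 0.211015.
With c = 0 and e = 0.04, the reserve requirement is 0.211015 − 0 − 0.04 = 0.171015.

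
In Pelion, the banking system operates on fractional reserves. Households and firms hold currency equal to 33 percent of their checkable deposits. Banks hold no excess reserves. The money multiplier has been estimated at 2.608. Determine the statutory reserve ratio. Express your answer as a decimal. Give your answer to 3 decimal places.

Using m = 2.608. Since m = (1 + c)/(c + rr + e), the denominator satisfies c + rr + e = (1 + c)/m = (1 + 0.33) / 2.608 ≈ 0.509969.
With c = 0.33 and e = 0, the statutory reserve ratio is 0.509969 − 0.33 − 0 = 0.179969.

0.180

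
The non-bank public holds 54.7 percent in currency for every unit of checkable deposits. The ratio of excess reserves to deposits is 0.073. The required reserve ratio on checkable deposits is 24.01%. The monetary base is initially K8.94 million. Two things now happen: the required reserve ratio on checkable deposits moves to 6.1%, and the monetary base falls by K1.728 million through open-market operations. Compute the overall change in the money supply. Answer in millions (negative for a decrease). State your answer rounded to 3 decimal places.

K0.303 million

Before: m₁ = (1 + 0.547) / (0.2401 + 0.073 + 0.547) ≈ 1.79863, MB₁ = 8.94, so M₁ = 1.79863 × 8.94 ≈ 16.0798 million.
After: m₂ = (1 + 0.547) / (0.061 + 0.073 + 0.547) ≈ 2.27166, MB₂ = 8.94 − 1.728 = 7.212, so M₂ = 2.27166 × 7.212 ≈ 16.3832 million.
ΔM = M₂ − M₁ = 16.3832 − 16.0798 = 0.3034 million.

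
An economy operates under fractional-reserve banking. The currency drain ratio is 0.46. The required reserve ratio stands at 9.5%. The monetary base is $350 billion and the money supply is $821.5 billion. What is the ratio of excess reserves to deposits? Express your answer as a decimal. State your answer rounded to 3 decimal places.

0.067

Using m = M/MB = 821.5/350 ≈ 2.347143. Since m = (1 + c)/(c + rr + e), the denominator satisfies c + rr + e = (1 + c)/m = (1 + 0.46) / 2.347143 ≈ 0.622033.
With c = 0.46 and rr = 0.095, the ratio of excess reserves to deposits is 0.622033 − 0.46 − 0.095 = 0.067033.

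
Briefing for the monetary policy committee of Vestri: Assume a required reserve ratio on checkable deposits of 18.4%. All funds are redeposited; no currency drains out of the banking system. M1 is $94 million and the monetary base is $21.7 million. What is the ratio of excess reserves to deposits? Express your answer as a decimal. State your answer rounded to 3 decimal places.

0.047

Using m = M/MB = 94/21.7 ≈ 4.331797. Since m = (1 + c)/(c + rr + e), the denominator satisfies c + rr + e = (1 + c)/m = (1 + 0) / 4.331797 ≈ 0.230851.
With c = 0 and rr = 0.184, the ratio of excess reserves to deposits is 0.230851 − 0 − 0.184 = 0.046851.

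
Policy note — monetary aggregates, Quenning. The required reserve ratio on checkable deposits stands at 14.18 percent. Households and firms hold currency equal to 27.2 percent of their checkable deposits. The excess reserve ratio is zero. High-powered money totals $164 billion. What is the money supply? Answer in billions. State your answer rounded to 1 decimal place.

$504.1 billion

The money multiplier is m = (1 + c) / (rr + c) = (1 + 0.272) / (0.1418 + 0.272) ≈ 3.07395.
So M = m × MB = 3.07395 × 164 = 504.1278 billion.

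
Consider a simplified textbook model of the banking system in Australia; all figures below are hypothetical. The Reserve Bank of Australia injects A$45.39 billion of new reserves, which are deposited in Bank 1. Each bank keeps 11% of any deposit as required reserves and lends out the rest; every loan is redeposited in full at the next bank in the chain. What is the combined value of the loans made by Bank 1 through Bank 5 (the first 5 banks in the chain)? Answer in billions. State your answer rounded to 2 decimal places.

Bank i lends (1 − rr)^i of the original deposit: Bank 1 lends 45.39·0.8900 = 40.3971, Bank 2 lends 45.39·0.8900² ≈ 35.9534, and so on.
Summing a geometric series: total = 45.39·[0.8900·(1 − 0.8900^5) / (1 − 0.8900)] ≈ 162.1738 billion.

A$162.17 billion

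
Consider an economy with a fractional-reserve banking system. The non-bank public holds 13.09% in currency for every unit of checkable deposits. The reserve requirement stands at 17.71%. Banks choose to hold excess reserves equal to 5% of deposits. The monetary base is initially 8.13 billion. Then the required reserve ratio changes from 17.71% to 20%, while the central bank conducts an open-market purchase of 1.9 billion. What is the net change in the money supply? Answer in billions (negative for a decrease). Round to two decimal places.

4.10 billion

Before: m₁ = (1 + 0.1309) / (0.1771 + 0.05 + 0.1309) ≈ 3.15894, MB₁ = 8.13, so M₁ = 3.15894 × 8.13 ≈ 25.6822 billion.
After: m₂ = (1 + 0.1309) / (0.2 + 0.05 + 0.1309) ≈ 2.96902, MB₂ = 8.13 + 1.9 = 10.03, so M₂ = 2.96902 × 10.03 ≈ 29.7793 billion.
ΔM = M₂ − M₁ = 29.7793 − 25.6822 = 4.0971 billion.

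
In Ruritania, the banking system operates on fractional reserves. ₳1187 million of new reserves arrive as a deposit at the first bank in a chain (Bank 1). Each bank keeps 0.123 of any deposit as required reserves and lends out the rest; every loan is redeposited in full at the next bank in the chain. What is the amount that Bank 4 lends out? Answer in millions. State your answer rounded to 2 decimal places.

Each bank lends a fraction (1 − rr) = 0.8770 of the deposit it receives, so Bank 4 receives 1187·0.8770^3 and lends 1187·0.8770^4 ≈ 702.1810 million.

₳702.18 million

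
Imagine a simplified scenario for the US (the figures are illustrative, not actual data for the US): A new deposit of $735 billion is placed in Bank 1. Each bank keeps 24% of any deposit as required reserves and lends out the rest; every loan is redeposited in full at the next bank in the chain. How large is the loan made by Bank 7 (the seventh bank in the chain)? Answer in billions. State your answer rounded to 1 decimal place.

Each bank lends a fraction (1 − rr) = 0.7600 of the deposit it receives, so Bank 7 receives 735·0.7600^6 and lends 735·0.7600^7 ≈ 107.6422 billion.

$107.6 billion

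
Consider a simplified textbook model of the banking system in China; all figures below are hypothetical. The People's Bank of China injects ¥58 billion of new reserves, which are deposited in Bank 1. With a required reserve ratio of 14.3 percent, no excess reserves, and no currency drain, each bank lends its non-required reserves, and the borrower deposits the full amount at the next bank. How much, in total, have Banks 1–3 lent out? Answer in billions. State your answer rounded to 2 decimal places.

¥128.81 billion

Bank i lends (1 − rr)^i of the original deposit: Bank 1 lends 58·0.8570 = 49.7060, Bank 2 lends 58·0.8570² ≈ 42.5980, and so on.
Summing a geometric series: total = 58·[0.8570·(1 − 0.8570^3) / (1 − 0.8570)] ≈ 128.8106 billion.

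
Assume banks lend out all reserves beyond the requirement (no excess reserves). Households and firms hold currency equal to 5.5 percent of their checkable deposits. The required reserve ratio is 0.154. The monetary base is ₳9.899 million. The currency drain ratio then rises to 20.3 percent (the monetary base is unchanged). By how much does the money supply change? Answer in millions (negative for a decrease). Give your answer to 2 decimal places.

Initially m₁ = (1 + 0.055) / (0.154 + 0.055) ≈ 5.0478, so M₁ = 5.0478 × 9.899 ≈ 49.9682 million.
After the change m₂ = (1 + 0.203) / (0.154 + 0.203) ≈ 3.3697, so M₂ = 3.3697 × 9.899 ≈ 33.3567 million.
ΔM = M₂ − M₁ = 33.3567 − 49.9682 = -16.6115 million.

-16.61 million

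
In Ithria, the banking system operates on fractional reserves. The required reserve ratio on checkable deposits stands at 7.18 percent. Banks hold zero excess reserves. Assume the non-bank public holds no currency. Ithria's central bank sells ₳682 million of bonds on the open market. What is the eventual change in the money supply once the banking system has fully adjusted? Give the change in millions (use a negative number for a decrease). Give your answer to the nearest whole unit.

The simple money multiplier is m = 1/rr = 1/0.0718 ≈ 13.9276.
An open-market sale reduces the monetary base by 682 million, so ΔM = m × ΔMB = 13.9276 × (−682) = -9498.6232 million.

-9499 million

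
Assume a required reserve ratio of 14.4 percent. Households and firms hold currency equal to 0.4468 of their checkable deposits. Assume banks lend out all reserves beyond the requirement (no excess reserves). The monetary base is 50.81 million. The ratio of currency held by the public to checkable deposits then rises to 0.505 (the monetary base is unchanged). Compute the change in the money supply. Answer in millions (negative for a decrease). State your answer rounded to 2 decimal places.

Initially m₁ = (1 + 0.4468) / (0.144 + 0.4468) ≈ 2.44888, so M₁ = 2.44888 × 50.81 ≈ 124.4276 million.
After the change m₂ = (1 + 0.505) / (0.144 + 0.505) ≈ 2.31895, so M₂ = 2.31895 × 50.81 ≈ 117.8258 million.
ΔM = M₂ − M₁ = 117.8258 − 124.4276 = -6.6018 million.

-6.60 million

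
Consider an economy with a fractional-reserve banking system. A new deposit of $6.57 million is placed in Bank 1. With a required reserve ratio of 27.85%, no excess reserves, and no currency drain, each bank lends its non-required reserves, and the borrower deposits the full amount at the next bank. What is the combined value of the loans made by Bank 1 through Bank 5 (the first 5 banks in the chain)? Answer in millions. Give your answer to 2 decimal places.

$13.69 million

Bank i lends (1 − rr)^i of the original deposit: Bank 1 lends 6.57·0.7215 ≈ 4.7403, Bank 2 lends 6.57·0.7215² ≈ 3.4201, and so on.
Summing a geometric series: total = 6.57·[0.7215·(1 − 0.7215^5) / (1 − 0.7215)] ≈ 13.6929 million.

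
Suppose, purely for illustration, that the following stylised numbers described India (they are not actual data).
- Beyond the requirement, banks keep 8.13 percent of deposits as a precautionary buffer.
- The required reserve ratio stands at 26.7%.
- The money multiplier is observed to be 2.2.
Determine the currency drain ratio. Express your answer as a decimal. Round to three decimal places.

0.195

Using m = 2.2. From m = (1 + c)/(c + rr + e), rearranging gives 1 + c = m·(c + rr + e), so c·(1 − m) = m·(rr + e) − 1.
Hence c = [m·(rr + e) − 1]/(1 − m) = [2.2 × (0.267 + 0.0813) − 1] / (1 − 2.2) ≈ 0.194783.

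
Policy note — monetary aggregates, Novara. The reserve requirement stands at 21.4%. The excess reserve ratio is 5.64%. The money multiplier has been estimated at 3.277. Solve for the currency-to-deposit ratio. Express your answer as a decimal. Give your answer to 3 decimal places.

Using m = 3.277. From m = (1 + c)/(c + rr + e), rearranging gives 1 + c = m·(c + rr + e), so c·(1 − m) = m·(rr + e) − 1.
Hence c = [m·(rr + e) − 1]/(1 − m) = [3.277 × (0.214 + 0.0564) − 1] / (1 − 3.277) ≈ 0.050022.

0.050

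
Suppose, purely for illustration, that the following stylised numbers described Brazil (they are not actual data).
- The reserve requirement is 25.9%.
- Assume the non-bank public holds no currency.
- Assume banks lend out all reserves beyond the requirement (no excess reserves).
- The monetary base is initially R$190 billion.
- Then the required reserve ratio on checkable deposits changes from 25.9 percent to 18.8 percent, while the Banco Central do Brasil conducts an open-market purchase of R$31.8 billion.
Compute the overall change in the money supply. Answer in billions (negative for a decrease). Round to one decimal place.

R$446.2 billion

Before: m₁ = 1 / (0.259) ≈ 3.86100, MB₁ = 190, so M₁ = 3.86100 × 190 = 733.59 billion.
After: m₂ = 1 / (0.188) ≈ 5.31915, MB₂ = 190 + 31.8 = 221.8, so M₂ = 5.31915 × 221.8 ≈ 1179.7875 billion.
ΔM = M₂ − M₁ = 1179.7875 − 733.59 = 446.1975 billion.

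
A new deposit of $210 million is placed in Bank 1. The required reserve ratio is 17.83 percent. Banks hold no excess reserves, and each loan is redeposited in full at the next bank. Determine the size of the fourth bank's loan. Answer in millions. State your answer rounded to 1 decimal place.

Each bank lends a fraction (1 − rr) = 0.8217 of the deposit it receives, so Bank 4 receives 210·0.8217^3 and lends 210·0.8217^4 ≈ 95.7354 million.

$95.7 million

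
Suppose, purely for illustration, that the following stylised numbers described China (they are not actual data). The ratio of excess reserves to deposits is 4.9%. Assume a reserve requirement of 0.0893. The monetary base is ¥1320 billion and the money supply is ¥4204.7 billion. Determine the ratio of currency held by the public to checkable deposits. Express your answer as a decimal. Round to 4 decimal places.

Using m = M/MB = 4204.7/1320 ≈ 3.185379. From m = (1 + c)/(c + rr + e), rearranging gives 1 + c = m·(c + rr + e), so c·(1 − m) = m·(rr + e) − 1.
Hence c = [m·(rr + e) − 1]/(1 − m) = [3.185379 × (0.0893 + 0.049) − 1] / (1 − 3.185379) ≈ 0.256002.

0.2560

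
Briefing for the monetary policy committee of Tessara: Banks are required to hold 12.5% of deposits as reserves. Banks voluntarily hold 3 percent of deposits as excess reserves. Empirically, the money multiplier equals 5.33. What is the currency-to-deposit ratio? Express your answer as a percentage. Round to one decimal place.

Using m = 5.33. From m = (1 + c)/(c + rr + e), rearranging gives 1 + c = m·(c + rr + e), so c·(1 − m) = m·(rr + e) − 1.
Hence c = [m·(rr + e) − 1]/(1 − m) = [5.33 × (0.125 + 0.03) − 1] / (1 − 5.33) ≈ 0.040150.

4.0%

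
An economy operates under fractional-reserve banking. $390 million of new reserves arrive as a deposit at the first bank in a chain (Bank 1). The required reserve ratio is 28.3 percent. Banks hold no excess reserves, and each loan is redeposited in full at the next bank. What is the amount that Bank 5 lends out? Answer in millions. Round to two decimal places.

Each bank lends a fraction (1 − rr) = 0.7170 of the deposit it receives, so Bank 5 receives 390·0.7170^4 and lends 390·0.7170^5 ≈ 73.9027 million.

$73.90 million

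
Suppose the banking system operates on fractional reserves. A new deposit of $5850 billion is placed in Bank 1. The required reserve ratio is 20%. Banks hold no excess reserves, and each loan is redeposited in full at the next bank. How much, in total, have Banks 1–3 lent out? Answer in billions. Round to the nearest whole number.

Bank i lends (1 − rr)^i of the original deposit: Bank 1 lends 5850·0.8000 = 4680.0000, Bank 2 lends 5850·0.8000² = 3744.0000, and so on.
Summing a geometric series: total = 5850·[0.8000·(1 − 0.8000^3) / (1 − 0.8000)] = 11419.2000 billion.

$11419 billion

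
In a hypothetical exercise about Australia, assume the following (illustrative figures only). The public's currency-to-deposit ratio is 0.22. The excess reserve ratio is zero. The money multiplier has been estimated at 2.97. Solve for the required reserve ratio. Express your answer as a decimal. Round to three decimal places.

0.191

Using m = 2.97. Since m = (1 + c)/(c + rr + e), the denominator satisfies c + rr + e = (1 + c)/m = (1 + 0.22) / 2.97 ≈ 0.410774.
With c = 0.22 and e = 0, the required reserve ratio is 0.410774 − 0.22 − 0 = 0.190774.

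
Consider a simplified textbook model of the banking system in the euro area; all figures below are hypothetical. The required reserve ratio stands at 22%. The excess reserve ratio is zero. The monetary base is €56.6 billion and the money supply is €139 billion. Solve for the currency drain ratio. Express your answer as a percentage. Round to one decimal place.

Using m = M/MB = 139/56.6 ≈ 2.455830. From m = (1 + c)/(c + rr + e), rearranging gives 1 + c = m·(c + rr + e), so c·(1 − m) = m·(rr + e) − 1.
Hence c = [m·(rr + e) − 1]/(1 − m) = [2.455830 × (0.22 + 0) − 1] / (1 − 2.455830) ≈ 0.315777.

31.6%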